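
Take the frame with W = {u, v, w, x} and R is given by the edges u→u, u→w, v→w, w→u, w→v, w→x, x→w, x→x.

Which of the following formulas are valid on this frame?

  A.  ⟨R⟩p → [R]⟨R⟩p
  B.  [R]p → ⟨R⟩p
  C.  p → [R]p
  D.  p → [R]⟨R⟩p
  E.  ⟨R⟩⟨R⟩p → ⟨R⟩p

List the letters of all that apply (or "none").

R is symmetric: every R-edge is matched by its reverse.
R is not transitive: u R w and w R v but not u R v.
R is not euclidean: w R u and w R v but not u R v.
R is serial: every world has an R-successor.
R is not a subset of the identity: u R w with u ≠ w.
(A) ⟨R⟩p → [R]⟨R⟩p is axiom 5; it is valid on a frame exactly when R is euclidean. R is not euclidean, so not valid.
(B) axiom D: valid iff R is serial. R is serial — valid.
(C) p → [R]p (equivalent to ◇p→p) corresponds to R being a subset of the identity. Here R ⊄ identity, so not valid.
(D) p → [R]⟨R⟩p is axiom B; it is valid on a frame exactly when R is symmetric. R is symmetric, so valid.
(E) ⟨R⟩⟨R⟩p → ⟨R⟩p is the dual of axiom 4; it is valid on a frame exactly when R is transitive. R is not transitive, so not valid.

B, D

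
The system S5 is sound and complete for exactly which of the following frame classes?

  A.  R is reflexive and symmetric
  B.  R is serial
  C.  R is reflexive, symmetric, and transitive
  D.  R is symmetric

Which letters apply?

(A) this class determines B (= KTB), not S5.
(B) this class determines D, not S5.
(C) S5 is sound and complete for exactly this class.
(D) this class determines KB, not S5.

C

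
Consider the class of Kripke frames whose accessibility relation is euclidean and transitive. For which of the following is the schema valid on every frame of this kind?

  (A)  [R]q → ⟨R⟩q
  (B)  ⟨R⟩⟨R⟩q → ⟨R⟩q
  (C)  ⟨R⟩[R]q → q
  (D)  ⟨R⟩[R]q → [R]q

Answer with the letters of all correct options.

(A) [R]q → ⟨R⟩q is axiom D; it is valid on a frame exactly when R is serial. Such an R need not be serial, so not valid.
(B) the dual of axiom 4: valid iff R is transitive. Every such R is transitive — valid.
(C) ⟨R⟩[R]q → q (the dual of axiom B) characterises the symmetric frames. Such an R need not be symmetric — not valid.
(D) the dual of axiom 5: valid iff R is euclidean. Every such R is euclidean — valid.

B, D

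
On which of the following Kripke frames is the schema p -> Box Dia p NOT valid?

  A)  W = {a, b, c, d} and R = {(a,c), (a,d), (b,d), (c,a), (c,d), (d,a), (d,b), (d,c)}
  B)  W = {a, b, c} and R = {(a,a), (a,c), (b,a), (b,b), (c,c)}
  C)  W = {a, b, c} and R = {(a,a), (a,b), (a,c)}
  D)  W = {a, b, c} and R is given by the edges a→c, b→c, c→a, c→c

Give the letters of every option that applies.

B, C, D

The schema p -> Box Dia p is axiom B; it is valid on a frame iff R is symmetric.
(A) R is symmetric (every R-edge is matched by its reverse), so the schema is valid here.
(B) R is not symmetric (a R c but not c R a), so the schema fails here.
(C) R is not symmetric (a R b but not b R a), so the schema fails here.
(D) R is not symmetric (b R c but not c R b), so the schema fails here.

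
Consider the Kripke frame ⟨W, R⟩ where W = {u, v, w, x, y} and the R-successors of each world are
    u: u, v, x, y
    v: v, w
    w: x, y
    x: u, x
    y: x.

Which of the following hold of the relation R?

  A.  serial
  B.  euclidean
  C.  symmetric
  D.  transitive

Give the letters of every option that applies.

(A) serial: every world has an R-successor.
(B) not euclidean: u R v and u R u but not v R u.
(C) not symmetric: u R v but not v R u.
(D) not transitive: u R v and v R w but not u R w.

A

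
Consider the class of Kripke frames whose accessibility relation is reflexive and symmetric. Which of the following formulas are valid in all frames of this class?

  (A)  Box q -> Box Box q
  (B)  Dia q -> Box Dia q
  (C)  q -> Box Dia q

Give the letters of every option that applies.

Reflexive relations are serial.
(A) Box q -> Box Box q is axiom 4; it is valid on a frame exactly when R is transitive. Such an R need not be transitive, so not valid.
(B) Dia q -> Box Dia q is axiom 5; it is valid on a frame exactly when R is euclidean. Such an R need not be euclidean, so not valid.
(C) q -> Box Dia q is axiom B, which corresponds to symmetry. Every such R is symmetric — valid.

C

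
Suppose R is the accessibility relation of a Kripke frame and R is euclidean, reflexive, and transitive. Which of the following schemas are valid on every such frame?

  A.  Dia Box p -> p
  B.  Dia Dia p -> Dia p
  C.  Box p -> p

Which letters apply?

A relation that is euclidean, reflexive, and transitive is also serial and symmetric.
(A) Dia Box p -> p is the dual of axiom B; it is valid on a frame exactly when R is symmetric. Every such R is symmetric, so valid.
(B) Dia Dia p -> Dia p is the dual of axiom 4, which corresponds to transitivity. Every such R is transitive — valid.
(C) Box p -> p (axiom T) characterises the reflexive frames. Every such R is reflexive — valid.

A, B, C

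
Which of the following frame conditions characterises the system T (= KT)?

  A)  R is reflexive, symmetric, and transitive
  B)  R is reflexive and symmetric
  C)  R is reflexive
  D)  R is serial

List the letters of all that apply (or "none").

C

(A) this class determines S5, not T (= KT).
(B) this class determines B (= KTB), not T (= KT).
(C) T (= KT) is sound and complete for exactly this class.
(D) this class determines D, not T (= KT).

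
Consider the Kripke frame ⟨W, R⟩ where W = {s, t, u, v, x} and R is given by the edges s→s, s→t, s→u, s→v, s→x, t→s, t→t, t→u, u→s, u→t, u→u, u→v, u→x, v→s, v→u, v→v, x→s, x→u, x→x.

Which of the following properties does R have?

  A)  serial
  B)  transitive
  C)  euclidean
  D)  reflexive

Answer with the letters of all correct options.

A, D

(A) serial: every world has an R-successor.
(B) not transitive: t R s and s R v but not t R v.
(C) not euclidean: s R t and s R v but not t R v.
(D) reflexive: each world relates to itself.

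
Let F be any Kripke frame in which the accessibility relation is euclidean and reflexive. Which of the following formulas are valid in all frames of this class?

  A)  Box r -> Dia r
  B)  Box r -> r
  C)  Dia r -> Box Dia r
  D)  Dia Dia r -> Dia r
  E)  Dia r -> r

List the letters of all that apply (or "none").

A, B, C, D

A reflexive euclidean relation is also symmetric (from wRw and wRv the euclidean condition gives vRw) and hence transitive; it is an equivalence relation.
(A) Box r -> Dia r is axiom D; it is valid on a frame exactly when R is serial. Every such R is serial, so valid.
(B) axiom T: valid iff R is reflexive. Every such R is reflexive — valid.
(C) Dia r -> Box Dia r (axiom 5) characterises the euclidean frames. Every such R is euclidean — valid.
(D) Dia Dia r -> Dia r (the dual of axiom 4) characterises the transitive frames. Every such R is transitive — valid.
(E) Dia r -> r (the converse of T) corresponds to R being a subset of the identity. Such an R need not be a subset of the identity, so not valid.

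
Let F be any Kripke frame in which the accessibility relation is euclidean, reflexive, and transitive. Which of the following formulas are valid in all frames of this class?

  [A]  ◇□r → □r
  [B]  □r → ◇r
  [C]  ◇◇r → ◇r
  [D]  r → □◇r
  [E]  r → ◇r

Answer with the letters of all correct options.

A relation that is euclidean, reflexive, and transitive is also serial and symmetric.
(A) the dual of axiom 5: valid iff R is euclidean. Every such R is euclidean — valid.
(B) axiom D: valid iff R is serial. Every such R is serial — valid.
(C) the dual of axiom 4: valid iff R is transitive. Every such R is transitive — valid.
(D) r → □◇r (axiom B) characterises the symmetric frames. Every such R is symmetric — valid.
(E) r → ◇r (the dual of axiom T) characterises the reflexive frames. Every such R is reflexive — valid.

A, B, C, D, E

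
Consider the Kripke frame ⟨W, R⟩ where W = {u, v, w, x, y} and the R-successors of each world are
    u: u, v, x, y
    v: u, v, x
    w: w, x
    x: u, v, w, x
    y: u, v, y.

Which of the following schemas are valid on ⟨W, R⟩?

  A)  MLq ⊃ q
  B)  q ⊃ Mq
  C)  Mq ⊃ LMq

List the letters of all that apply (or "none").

B

R is reflexive: each world relates to itself.
R is not symmetric: y R v but not v R y.
R is not euclidean: u R v and u R y but not v R y.
(A) MLq ⊃ q is the dual of axiom B; it is valid on a frame exactly when R is symmetric. R is not symmetric, so not valid.
(B) q ⊃ Mq is the dual of axiom T; it is valid on a frame exactly when R is reflexive. R is reflexive, so valid.
(C) Mq ⊃ LMq (axiom 5) characterises the euclidean frames. R is not euclidean — not valid.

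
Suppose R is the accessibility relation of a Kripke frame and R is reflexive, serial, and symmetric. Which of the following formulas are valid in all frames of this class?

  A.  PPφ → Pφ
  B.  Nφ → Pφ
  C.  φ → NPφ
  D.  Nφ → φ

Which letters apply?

B, C, D

(A) PPφ → Pφ (the dual of axiom 4) characterises the transitive frames. Such an R need not be transitive — not valid.
(B) axiom D: valid iff R is serial. Every such R is serial — valid.
(C) φ → NPφ is axiom B; it is valid on a frame exactly when R is symmetric. Every such R is symmetric, so valid.
(D) Nφ → φ is axiom T, which corresponds to reflexivity. Every such R is reflexive — valid.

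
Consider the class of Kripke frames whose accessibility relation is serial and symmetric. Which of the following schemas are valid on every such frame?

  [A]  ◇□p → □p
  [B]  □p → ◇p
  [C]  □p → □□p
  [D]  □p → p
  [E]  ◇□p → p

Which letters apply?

B, E

(A) ◇□p → □p is the dual of axiom 5; it is valid on a frame exactly when R is euclidean. Such an R need not be euclidean, so not valid.
(B) □p → ◇p is axiom D; it is valid on a frame exactly when R is serial. Every such R is serial, so valid.
(C) □p → □□p is axiom 4; it is valid on a frame exactly when R is transitive. Such an R need not be transitive, so not valid.
(D) □p → p (axiom T) characterises the reflexive frames. Such an R need not be reflexive — not valid.
(E) ◇□p → p is the dual of axiom B, which corresponds to symmetry. Every such R is symmetric — valid.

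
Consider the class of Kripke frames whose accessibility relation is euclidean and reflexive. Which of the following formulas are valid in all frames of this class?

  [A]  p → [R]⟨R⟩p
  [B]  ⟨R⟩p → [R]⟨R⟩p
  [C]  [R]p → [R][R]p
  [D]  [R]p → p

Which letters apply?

A, B, C, D

A reflexive euclidean relation is also symmetric (from wRw and wRv the euclidean condition gives vRw) and hence transitive; it is an equivalence relation.
(A) axiom B: valid iff R is symmetric. Every such R is symmetric — valid.
(B) axiom 5: valid iff R is euclidean. Every such R is euclidean — valid.
(C) [R]p → [R][R]p (axiom 4) characterises the transitive frames. Every such R is transitive — valid.
(D) [R]p → p is axiom T, which corresponds to reflexivity. Every such R is reflexive — valid.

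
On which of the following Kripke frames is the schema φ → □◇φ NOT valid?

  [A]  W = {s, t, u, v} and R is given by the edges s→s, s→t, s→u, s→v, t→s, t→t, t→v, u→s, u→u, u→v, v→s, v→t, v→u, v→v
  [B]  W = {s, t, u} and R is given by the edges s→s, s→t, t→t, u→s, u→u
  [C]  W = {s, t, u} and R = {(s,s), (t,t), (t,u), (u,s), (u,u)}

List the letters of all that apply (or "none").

The schema φ → □◇φ is axiom B; it is valid on a frame iff R is symmetric.
(A) R is symmetric (every R-edge is matched by its reverse), so the schema is valid here.
(B) R is not symmetric (s R t but not t R s), so the schema fails here.
(C) R is not symmetric (t R u but not u R t), so the schema fails here.

B, C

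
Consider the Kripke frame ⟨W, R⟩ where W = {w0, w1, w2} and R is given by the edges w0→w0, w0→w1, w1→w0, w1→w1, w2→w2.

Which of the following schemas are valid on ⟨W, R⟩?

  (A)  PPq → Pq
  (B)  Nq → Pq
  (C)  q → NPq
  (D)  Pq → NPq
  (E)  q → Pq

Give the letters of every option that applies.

R is reflexive: each world relates to itself.
R is symmetric: every R-edge is matched by its reverse.
R is transitive: R is closed under composition.
R is euclidean: any two R-successors of the same world are R-related.
R is serial: every world has an R-successor.
(A) PPq → Pq (the dual of axiom 4) characterises the transitive frames. R is transitive — valid.
(B) Nq → Pq (axiom D) characterises the serial frames. R is serial — valid.
(C) q → NPq is axiom B; it is valid on a frame exactly when R is symmetric. R is symmetric, so valid.
(D) Pq → NPq is axiom 5, which corresponds to the euclidean property. R is euclidean — valid.
(E) the dual of axiom T: valid iff R is reflexive. R is reflexive — valid.

A, B, C, D, E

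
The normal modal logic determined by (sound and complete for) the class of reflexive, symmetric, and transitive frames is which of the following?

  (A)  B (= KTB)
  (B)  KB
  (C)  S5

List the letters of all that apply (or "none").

(A) B (= KTB) is determined by the class of reflexive and symmetric frames.
(B) KB is determined by the class of symmetric frames.
(C) S5 is determined by exactly this class.

C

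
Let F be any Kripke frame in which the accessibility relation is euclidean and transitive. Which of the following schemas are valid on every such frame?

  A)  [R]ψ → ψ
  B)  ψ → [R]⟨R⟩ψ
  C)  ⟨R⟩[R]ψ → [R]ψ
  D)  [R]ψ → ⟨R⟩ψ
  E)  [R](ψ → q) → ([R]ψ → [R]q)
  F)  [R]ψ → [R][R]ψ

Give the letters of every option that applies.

C, E, F

(A) [R]ψ → ψ is axiom T, which corresponds to reflexivity. Such an R need not be reflexive — not valid.
(B) ψ → [R]⟨R⟩ψ (axiom B) characterises the symmetric frames. Such an R need not be symmetric — not valid.
(C) the dual of axiom 5: valid iff R is euclidean. Every such R is euclidean — valid.
(D) [R]ψ → ⟨R⟩ψ (axiom D) characterises the serial frames. Such an R need not be serial — not valid.
(E) [R](ψ → q) → ([R]ψ → [R]q) is axiom K, valid on every Kripke frame — valid.
(F) [R]ψ → [R][R]ψ is axiom 4, which corresponds to transitivity. Every such R is transitive — valid.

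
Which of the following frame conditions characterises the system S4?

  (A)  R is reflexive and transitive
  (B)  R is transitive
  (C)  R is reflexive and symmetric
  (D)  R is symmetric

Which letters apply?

A

(A) S4 is sound and complete for exactly this class.
(B) this class determines K4, not S4.
(C) this class determines B (= KTB), not S4.
(D) this class determines KB, not S4.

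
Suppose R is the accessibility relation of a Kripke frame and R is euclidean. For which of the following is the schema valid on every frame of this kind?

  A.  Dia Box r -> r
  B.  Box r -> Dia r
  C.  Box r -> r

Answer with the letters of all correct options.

none

(A) Dia Box r -> r is the dual of axiom B; it is valid on a frame exactly when R is symmetric. Such an R need not be symmetric, so not valid.
(B) Box r -> Dia r is axiom D, which corresponds to seriality. Such an R need not be serial — not valid.
(C) Box r -> r is axiom T; it is valid on a frame exactly when R is reflexive. Such an R need not be reflexive, so not valid.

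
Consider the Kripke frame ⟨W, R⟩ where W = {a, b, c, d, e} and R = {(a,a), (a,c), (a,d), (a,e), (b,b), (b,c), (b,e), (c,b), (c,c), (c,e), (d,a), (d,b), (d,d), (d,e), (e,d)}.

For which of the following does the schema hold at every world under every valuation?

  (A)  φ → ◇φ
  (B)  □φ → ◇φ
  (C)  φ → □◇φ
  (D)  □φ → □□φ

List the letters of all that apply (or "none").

R is not reflexive: not e R e.
R is not symmetric: a R c but not c R a.
R is not transitive: a R c and c R b but not a R b.
R is serial: every world has an R-successor.
(A) φ → ◇φ is the dual of axiom T; it is valid on a frame exactly when R is reflexive. R is not reflexive, so not valid.
(B) □φ → ◇φ is axiom D; it is valid on a frame exactly when R is serial. R is serial, so valid.
(C) axiom B: valid iff R is symmetric. R is not symmetric — not valid.
(D) □φ → □□φ is axiom 4; it is valid on a frame exactly when R is transitive. R is not transitive, so not valid.

B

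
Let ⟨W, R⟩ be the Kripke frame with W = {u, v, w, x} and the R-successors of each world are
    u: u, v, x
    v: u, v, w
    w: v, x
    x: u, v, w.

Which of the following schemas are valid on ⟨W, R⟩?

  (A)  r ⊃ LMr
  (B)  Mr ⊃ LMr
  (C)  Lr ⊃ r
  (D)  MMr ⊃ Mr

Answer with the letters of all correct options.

R is not reflexive: not w R w.
R is not symmetric: x R v but not v R x.
R is not transitive: u R v and v R w but not u R w.
R is not euclidean: u R v and u R x but not v R x.
(A) r ⊃ LMr is axiom B; it is valid on a frame exactly when R is symmetric. R is not symmetric, so not valid.
(B) Mr ⊃ LMr (axiom 5) characterises the euclidean frames. R is not euclidean — not valid.
(C) Lr ⊃ r is axiom T; it is valid on a frame exactly when R is reflexive. R is not reflexive, so not valid.
(D) MMr ⊃ Mr is the dual of axiom 4, which corresponds to transitivity. R is not transitive — not valid.

none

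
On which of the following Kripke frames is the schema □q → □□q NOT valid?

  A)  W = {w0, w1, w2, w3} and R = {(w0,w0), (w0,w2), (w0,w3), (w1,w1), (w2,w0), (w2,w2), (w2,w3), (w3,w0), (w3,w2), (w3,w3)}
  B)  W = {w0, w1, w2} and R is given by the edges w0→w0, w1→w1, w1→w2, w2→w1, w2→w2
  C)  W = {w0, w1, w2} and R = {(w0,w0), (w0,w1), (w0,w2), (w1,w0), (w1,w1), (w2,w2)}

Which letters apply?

C

The schema □q → □□q is axiom 4; it is valid on a frame iff R is transitive.
(A) R is transitive (R is closed under composition), so the schema is valid here.
(B) R is transitive (R is closed under composition), so the schema is valid here.
(C) R is not transitive (w1 R w0 and w0 R w2 but not w1 R w2), so the schema fails here.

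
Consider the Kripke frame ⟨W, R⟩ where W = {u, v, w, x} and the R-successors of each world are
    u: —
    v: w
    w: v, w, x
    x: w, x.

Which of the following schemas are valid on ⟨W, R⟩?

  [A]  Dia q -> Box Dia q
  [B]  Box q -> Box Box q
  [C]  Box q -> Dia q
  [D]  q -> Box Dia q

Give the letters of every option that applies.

D

R is symmetric: every R-edge is matched by its reverse.
R is not transitive: v R w and w R v but not v R v.
R is not euclidean: w R v and w R x but not v R x.
R is not serial: u has no R-successor.
(A) Dia q -> Box Dia q (axiom 5) characterises the euclidean frames. R is not euclidean — not valid.
(B) Box q -> Box Box q (axiom 4) characterises the transitive frames. R is not transitive — not valid.
(C) Box q -> Dia q is axiom D, which corresponds to seriality. R is not serial — not valid.
(D) q -> Box Dia q (axiom B) characterises the symmetric frames. R is symmetric — valid.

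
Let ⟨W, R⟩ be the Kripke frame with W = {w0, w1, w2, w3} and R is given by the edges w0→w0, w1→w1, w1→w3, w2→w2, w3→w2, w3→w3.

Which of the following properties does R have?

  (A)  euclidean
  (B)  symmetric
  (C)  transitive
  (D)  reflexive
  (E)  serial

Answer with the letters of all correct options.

D, E

(A) not euclidean: w1 R w3 and w1 R w1 but not w3 R w1.
(B) not symmetric: w1 R w3 but not w3 R w1.
(C) not transitive: w1 R w3 and w3 R w2 but not w1 R w2.
(D) reflexive: each world relates to itself.
(E) serial: every world has an R-successor.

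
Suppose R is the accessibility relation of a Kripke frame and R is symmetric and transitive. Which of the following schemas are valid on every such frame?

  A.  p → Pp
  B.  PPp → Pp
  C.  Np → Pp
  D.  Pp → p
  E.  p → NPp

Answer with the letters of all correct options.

A symmetric transitive relation is euclidean (uRv and uRw give vRu by symmetry, then vRw by transitivity).
(A) the dual of axiom T: valid iff R is reflexive. Such an R need not be reflexive — not valid.
(B) PPp → Pp is the dual of axiom 4; it is valid on a frame exactly when R is transitive. Every such R is transitive, so valid.
(C) Np → Pp is axiom D; it is valid on a frame exactly when R is serial. Such an R need not be serial, so not valid.
(D) Pp → p is the converse of T; it holds exactly when R ⊆ identity. Such an R need not be a subset of the identity — not valid.
(E) axiom B: valid iff R is symmetric. Every such R is symmetric — valid.

B, E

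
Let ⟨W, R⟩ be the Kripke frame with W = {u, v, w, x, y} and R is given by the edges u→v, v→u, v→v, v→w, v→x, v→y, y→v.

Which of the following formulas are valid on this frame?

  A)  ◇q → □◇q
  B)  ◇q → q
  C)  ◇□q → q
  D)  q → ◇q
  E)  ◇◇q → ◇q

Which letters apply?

R is not reflexive: not u R u.
R is not symmetric: v R w but not w R v.
R is not transitive: u R v and v R u but not u R u.
R is not euclidean: v R u and v R w but not u R w.
R is not a subset of the identity: u R v with u ≠ v.
(A) ◇q → □◇q (axiom 5) characterises the euclidean frames. R is not euclidean — not valid.
(B) ◇q → q (the converse of T) corresponds to R being a subset of the identity. Here R ⊄ identity, so not valid.
(C) ◇□q → q is the dual of axiom B, which corresponds to symmetry. R is not symmetric — not valid.
(D) the dual of axiom T: valid iff R is reflexive. R is not reflexive — not valid.
(E) ◇◇q → ◇q is the dual of axiom 4, which corresponds to transitivity. R is not transitive — not valid.

none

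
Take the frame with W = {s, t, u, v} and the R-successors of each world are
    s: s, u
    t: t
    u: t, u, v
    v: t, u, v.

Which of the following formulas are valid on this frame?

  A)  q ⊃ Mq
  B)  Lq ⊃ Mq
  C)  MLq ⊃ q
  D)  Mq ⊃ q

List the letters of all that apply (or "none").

A, B

R is reflexive: each world relates to itself.
R is not symmetric: s R u but not u R s.
R is serial: every world has an R-successor.
R is not a subset of the identity: s R u with s ≠ u.
(A) q ⊃ Mq is the dual of axiom T, which corresponds to reflexivity. R is reflexive — valid.
(B) Lq ⊃ Mq is axiom D, which corresponds to seriality. R is serial — valid.
(C) the dual of axiom B: valid iff R is symmetric. R is not symmetric — not valid.
(D) Mq ⊃ q is valid only on frames where every R-edge is a self-loop. Here R ⊄ identity — not valid.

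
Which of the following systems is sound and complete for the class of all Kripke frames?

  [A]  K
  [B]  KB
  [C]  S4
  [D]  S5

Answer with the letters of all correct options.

(A) K is determined by exactly this class.
(B) KB is determined by the class of symmetric frames.
(C) S4 is determined by the class of reflexive and transitive frames.
(D) S5 is determined by the class of reflexive, symmetric, and transitive frames.

A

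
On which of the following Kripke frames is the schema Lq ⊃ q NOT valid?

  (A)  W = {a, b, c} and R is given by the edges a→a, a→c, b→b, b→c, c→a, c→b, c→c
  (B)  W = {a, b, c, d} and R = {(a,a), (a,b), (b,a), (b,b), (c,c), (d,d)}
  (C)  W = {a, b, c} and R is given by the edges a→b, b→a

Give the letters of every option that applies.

C

The schema Lq ⊃ q is axiom T; it is valid on a frame iff R is reflexive.
(A) R is reflexive (each world relates to itself), so the schema is valid here.
(B) R is reflexive (each world relates to itself), so the schema is valid here.
(C) R is not reflexive (not a R a), so the schema fails here.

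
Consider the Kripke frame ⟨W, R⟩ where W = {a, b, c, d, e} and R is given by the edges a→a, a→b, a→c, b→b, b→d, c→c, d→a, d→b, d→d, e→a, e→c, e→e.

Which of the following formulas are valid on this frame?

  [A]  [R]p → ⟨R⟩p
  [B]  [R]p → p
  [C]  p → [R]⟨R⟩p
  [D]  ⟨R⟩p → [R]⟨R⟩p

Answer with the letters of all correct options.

A, B

R is reflexive: each world relates to itself.
R is not symmetric: a R b but not b R a.
R is not euclidean: a R b and a R a but not b R a.
R is serial: every world has an R-successor.
(A) [R]p → ⟨R⟩p is axiom D, which corresponds to seriality. R is serial — valid.
(B) [R]p → p (axiom T) characterises the reflexive frames. R is reflexive — valid.
(C) p → [R]⟨R⟩p is axiom B, which corresponds to symmetry. R is not symmetric — not valid.
(D) ⟨R⟩p → [R]⟨R⟩p is axiom 5; it is valid on a frame exactly when R is euclidean. R is not euclidean, so not valid.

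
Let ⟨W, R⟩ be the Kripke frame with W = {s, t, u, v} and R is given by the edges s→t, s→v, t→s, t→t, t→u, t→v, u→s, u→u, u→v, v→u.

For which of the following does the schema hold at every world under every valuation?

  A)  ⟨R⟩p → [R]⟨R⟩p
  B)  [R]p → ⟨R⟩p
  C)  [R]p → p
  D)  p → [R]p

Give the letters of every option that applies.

R is not reflexive: not s R s.
R is not euclidean: s R v and s R t but not v R t.
R is serial: every world has an R-successor.
R is not a subset of the identity: s R t with s ≠ t.
(A) ⟨R⟩p → [R]⟨R⟩p is axiom 5, which corresponds to the euclidean property. R is not euclidean — not valid.
(B) [R]p → ⟨R⟩p (axiom D) characterises the serial frames. R is serial — valid.
(C) [R]p → p is axiom T, which corresponds to reflexivity. R is not reflexive — not valid.
(D) p → [R]p is valid only on frames where every R-edge is a self-loop. Here R ⊄ identity — not valid.

B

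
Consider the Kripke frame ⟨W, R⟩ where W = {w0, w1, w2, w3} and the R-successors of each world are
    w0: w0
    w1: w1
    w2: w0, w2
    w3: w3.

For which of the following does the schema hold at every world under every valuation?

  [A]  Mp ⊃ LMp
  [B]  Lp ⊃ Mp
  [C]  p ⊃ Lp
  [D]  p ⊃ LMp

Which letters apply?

R is not symmetric: w2 R w0 but not w0 R w2.
R is not euclidean: w2 R w0 and w2 R w2 but not w0 R w2.
R is serial: every world has an R-successor.
R is not a subset of the identity: w2 R w0 with w2 ≠ w0.
(A) axiom 5: valid iff R is euclidean. R is not euclidean — not valid.
(B) Lp ⊃ Mp (axiom D) characterises the serial frames. R is serial — valid.
(C) p ⊃ Lp (equivalent to ◇p→p) corresponds to R being a subset of the identity. Here R ⊄ identity, so not valid.
(D) p ⊃ LMp (axiom B) characterises the symmetric frames. R is not symmetric — not valid.

B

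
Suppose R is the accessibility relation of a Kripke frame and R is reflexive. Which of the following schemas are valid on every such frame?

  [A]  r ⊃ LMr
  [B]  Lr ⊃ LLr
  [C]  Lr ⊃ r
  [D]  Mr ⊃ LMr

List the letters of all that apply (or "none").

C

A reflexive relation is serial.
(A) axiom B: valid iff R is symmetric. Such an R need not be symmetric — not valid.
(B) Lr ⊃ LLr is axiom 4; it is valid on a frame exactly when R is transitive. Such an R need not be transitive, so not valid.
(C) Lr ⊃ r is axiom T; it is valid on a frame exactly when R is reflexive. Every such R is reflexive, so valid.
(D) Mr ⊃ LMr is axiom 5, which corresponds to the euclidean property. Such an R need not be euclidean — not valid.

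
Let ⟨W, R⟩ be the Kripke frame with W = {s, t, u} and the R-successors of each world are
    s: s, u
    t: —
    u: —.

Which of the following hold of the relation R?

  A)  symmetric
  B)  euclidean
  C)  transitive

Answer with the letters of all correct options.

(A) not symmetric: s R u but not u R s.
(B) not euclidean: s R u and s R s but not u R s.
(C) transitive: R is closed under composition.

C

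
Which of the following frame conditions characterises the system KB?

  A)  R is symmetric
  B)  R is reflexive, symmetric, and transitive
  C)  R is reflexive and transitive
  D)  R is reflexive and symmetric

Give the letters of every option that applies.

A

(A) KB is sound and complete for exactly this class.
(B) this class determines S5, not KB.
(C) this class determines S4, not KB.
(D) this class determines B (= KTB), not KB.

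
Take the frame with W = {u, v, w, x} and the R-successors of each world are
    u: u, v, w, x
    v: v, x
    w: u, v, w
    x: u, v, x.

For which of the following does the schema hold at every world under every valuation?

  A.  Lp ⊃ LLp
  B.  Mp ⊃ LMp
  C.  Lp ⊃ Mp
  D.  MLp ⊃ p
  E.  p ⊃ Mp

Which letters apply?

C, E

R is reflexive: each world relates to itself.
R is not symmetric: u R v but not v R u.
R is not transitive: v R x and x R u but not v R u.
R is not euclidean: u R v and u R u but not v R u.
R is serial: every world has an R-successor.
(A) axiom 4: valid iff R is transitive. R is not transitive — not valid.
(B) Mp ⊃ LMp is axiom 5, which corresponds to the euclidean property. R is not euclidean — not valid.
(C) Lp ⊃ Mp is axiom D, which corresponds to seriality. R is serial — valid.
(D) the dual of axiom B: valid iff R is symmetric. R is not symmetric — not valid.
(E) p ⊃ Mp (the dual of axiom T) characterises the reflexive frames. R is reflexive — valid.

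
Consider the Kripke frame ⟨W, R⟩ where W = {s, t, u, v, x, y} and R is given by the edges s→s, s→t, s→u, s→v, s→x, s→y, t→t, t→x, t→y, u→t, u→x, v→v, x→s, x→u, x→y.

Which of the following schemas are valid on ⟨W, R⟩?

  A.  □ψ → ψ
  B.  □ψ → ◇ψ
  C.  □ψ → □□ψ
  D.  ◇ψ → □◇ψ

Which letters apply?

R is not reflexive: not u R u.
R is not transitive: t R x and x R s but not t R s.
R is not euclidean: s R t and s R s but not t R s.
R is not serial: y has no R-successor.
(A) axiom T: valid iff R is reflexive. R is not reflexive — not valid.
(B) □ψ → ◇ψ is axiom D; it is valid on a frame exactly when R is serial. R is not serial, so not valid.
(C) □ψ → □□ψ (axiom 4) characterises the transitive frames. R is not transitive — not valid.
(D) ◇ψ → □◇ψ is axiom 5; it is valid on a frame exactly when R is euclidean. R is not euclidean, so not valid.

none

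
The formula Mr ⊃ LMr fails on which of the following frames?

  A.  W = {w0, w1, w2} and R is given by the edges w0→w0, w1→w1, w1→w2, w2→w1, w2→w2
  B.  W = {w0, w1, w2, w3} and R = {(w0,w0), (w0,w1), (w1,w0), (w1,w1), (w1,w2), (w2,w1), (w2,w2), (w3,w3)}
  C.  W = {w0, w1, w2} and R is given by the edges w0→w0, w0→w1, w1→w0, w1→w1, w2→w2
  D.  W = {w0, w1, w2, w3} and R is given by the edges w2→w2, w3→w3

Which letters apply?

B

The schema Mr ⊃ LMr is axiom 5; it is valid on a frame iff R is euclidean.
(A) R is euclidean (any two R-successors of the same world are R-related), so the schema is valid here.
(B) R is not euclidean (w1 R w0 and w1 R w2 but not w0 R w2), so the schema fails here.
(C) R is euclidean (any two R-successors of the same world are R-related), so the schema is valid here.
(D) R is euclidean (any two R-successors of the same world are R-related), so the schema is valid here.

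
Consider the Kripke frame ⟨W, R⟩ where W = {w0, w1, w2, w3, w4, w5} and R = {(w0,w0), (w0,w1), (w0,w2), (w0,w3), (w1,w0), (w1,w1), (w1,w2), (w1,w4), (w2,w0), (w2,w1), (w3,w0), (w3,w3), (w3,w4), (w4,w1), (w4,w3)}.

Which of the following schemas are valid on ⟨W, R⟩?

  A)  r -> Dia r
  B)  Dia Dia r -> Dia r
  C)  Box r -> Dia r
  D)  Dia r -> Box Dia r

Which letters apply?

none

R is not reflexive: not w2 R w2.
R is not transitive: w0 R w1 and w1 R w4 but not w0 R w4.
R is not euclidean: w0 R w1 and w0 R w3 but not w1 R w3.
R is not serial: w5 has no R-successor.
(A) r -> Dia r is the dual of axiom T; it is valid on a frame exactly when R is reflexive. R is not reflexive, so not valid.
(B) Dia Dia r -> Dia r (the dual of axiom 4) characterises the transitive frames. R is not transitive — not valid.
(C) axiom D: valid iff R is serial. R is not serial — not valid.
(D) Dia r -> Box Dia r is axiom 5, which corresponds to the euclidean property. R is not euclidean — not valid.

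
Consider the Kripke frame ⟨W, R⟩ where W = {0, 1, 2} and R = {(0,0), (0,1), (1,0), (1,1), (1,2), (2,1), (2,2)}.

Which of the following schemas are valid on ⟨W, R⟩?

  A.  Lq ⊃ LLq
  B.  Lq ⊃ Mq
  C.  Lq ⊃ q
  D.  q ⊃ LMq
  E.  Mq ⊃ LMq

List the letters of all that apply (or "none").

B, C, D

R is reflexive: each world relates to itself.
R is symmetric: every R-edge is matched by its reverse.
R is not transitive: 0 R 1 and 1 R 2 but not 0 R 2.
R is not euclidean: 1 R 0 and 1 R 2 but not 0 R 2.
R is serial: every world has an R-successor.
(A) axiom 4: valid iff R is transitive. R is not transitive — not valid.
(B) Lq ⊃ Mq (axiom D) characterises the serial frames. R is serial — valid.
(C) Lq ⊃ q is axiom T, which corresponds to reflexivity. R is reflexive — valid.
(D) axiom B: valid iff R is symmetric. R is symmetric — valid.
(E) Mq ⊃ LMq is axiom 5, which corresponds to the euclidean property. R is not euclidean — not valid.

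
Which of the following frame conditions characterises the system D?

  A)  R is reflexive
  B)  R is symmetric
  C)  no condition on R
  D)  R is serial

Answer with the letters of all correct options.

D

(A) this class determines T (= KT), not D.
(B) this class determines KB, not D.
(C) this class determines K, not D.
(D) D is sound and complete for exactly this class.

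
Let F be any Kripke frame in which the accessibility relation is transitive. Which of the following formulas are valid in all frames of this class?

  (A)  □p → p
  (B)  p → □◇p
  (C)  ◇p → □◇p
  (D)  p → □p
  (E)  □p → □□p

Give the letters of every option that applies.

E

(A) □p → p (axiom T) characterises the reflexive frames. Such an R need not be reflexive — not valid.
(B) p → □◇p is axiom B, which corresponds to symmetry. Such an R need not be symmetric — not valid.
(C) ◇p → □◇p is axiom 5, which corresponds to the euclidean property. Such an R need not be euclidean — not valid.
(D) p → □p is equivalent to ◇p→p; it holds exactly when R ⊆ identity. Such an R need not be a subset of the identity — not valid.
(E) □p → □□p is axiom 4, which corresponds to transitivity. Every such R is transitive — valid.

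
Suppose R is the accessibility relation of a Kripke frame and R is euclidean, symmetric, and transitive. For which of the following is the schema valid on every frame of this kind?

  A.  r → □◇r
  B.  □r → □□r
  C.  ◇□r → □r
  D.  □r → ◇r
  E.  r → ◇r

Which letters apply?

(A) r → □◇r (axiom B) characterises the symmetric frames. Every such R is symmetric — valid.
(B) axiom 4: valid iff R is transitive. Every such R is transitive — valid.
(C) the dual of axiom 5: valid iff R is euclidean. Every such R is euclidean — valid.
(D) □r → ◇r is axiom D, which corresponds to seriality. Such an R need not be serial — not valid.
(E) r → ◇r is the dual of axiom T; it is valid on a frame exactly when R is reflexive. Such an R need not be reflexive, so not valid.

A, B, C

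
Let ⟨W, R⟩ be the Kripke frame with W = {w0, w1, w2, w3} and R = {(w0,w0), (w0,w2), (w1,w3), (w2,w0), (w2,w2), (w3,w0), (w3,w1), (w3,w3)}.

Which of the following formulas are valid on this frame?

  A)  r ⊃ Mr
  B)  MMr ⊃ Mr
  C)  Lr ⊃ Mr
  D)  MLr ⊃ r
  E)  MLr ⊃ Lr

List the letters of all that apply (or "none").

R is not reflexive: not w1 R w1.
R is not symmetric: w3 R w0 but not w0 R w3.
R is not transitive: w1 R w3 and w3 R w0 but not w1 R w0.
R is not euclidean: w3 R w0 and w3 R w1 but not w0 R w1.
R is serial: every world has an R-successor.
(A) r ⊃ Mr is the dual of axiom T, which corresponds to reflexivity. R is not reflexive — not valid.
(B) MMr ⊃ Mr is the dual of axiom 4; it is valid on a frame exactly when R is transitive. R is not transitive, so not valid.
(C) Lr ⊃ Mr is axiom D, which corresponds to seriality. R is serial — valid.
(D) the dual of axiom B: valid iff R is symmetric. R is not symmetric — not valid.
(E) MLr ⊃ Lr (the dual of axiom 5) characterises the euclidean frames. R is not euclidean — not valid.

C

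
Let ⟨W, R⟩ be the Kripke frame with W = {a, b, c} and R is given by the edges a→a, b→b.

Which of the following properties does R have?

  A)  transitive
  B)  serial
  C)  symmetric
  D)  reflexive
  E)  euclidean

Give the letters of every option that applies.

A, C, E

(A) transitive: R is closed under composition.
(B) not serial: c has no R-successor.
(C) symmetric: every R-edge is matched by its reverse.
(D) not reflexive: not c R c.
(E) euclidean: any two R-successors of the same world are R-related.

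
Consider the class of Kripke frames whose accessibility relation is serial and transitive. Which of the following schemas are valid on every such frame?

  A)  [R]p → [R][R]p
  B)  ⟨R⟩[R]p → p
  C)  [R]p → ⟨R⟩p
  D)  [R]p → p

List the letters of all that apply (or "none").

(A) [R]p → [R][R]p is axiom 4, which corresponds to transitivity. Every such R is transitive — valid.
(B) the dual of axiom B: valid iff R is symmetric. Such an R need not be symmetric — not valid.
(C) [R]p → ⟨R⟩p is axiom D, which corresponds to seriality. Every such R is serial — valid.
(D) [R]p → p (axiom T) characterises the reflexive frames. Such an R need not be reflexive — not valid.

A, C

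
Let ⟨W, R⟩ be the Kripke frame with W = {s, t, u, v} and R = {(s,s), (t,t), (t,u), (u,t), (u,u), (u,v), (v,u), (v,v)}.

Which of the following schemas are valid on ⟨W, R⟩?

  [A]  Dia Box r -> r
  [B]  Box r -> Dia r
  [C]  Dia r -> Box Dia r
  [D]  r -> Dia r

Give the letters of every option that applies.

R is reflexive: each world relates to itself.
R is symmetric: every R-edge is matched by its reverse.
R is not euclidean: u R t and u R v but not t R v.
R is serial: every world has an R-successor.
(A) Dia Box r -> r is the dual of axiom B, which corresponds to symmetry. R is symmetric — valid.
(B) Box r -> Dia r is axiom D, which corresponds to seriality. R is serial — valid.
(C) Dia r -> Box Dia r is axiom 5; it is valid on a frame exactly when R is euclidean. R is not euclidean, so not valid.
(D) r -> Dia r is the dual of axiom T; it is valid on a frame exactly when R is reflexive. R is reflexive, so valid.

A, B, D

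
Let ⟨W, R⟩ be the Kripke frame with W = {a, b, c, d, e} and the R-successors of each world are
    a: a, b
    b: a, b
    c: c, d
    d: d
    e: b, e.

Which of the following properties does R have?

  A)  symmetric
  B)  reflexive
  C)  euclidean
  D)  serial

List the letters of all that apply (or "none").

B, D

(A) not symmetric: c R d but not d R c.
(B) reflexive: each world relates to itself.
(C) not euclidean: c R d and c R c but not d R c.
(D) serial: every world has an R-successor.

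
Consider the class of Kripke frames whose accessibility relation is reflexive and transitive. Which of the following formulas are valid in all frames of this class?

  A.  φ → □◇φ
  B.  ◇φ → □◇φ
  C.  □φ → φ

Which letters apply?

C

Reflexive relations are serial.
(A) φ → □◇φ is axiom B, which corresponds to symmetry. Such an R need not be symmetric — not valid.
(B) axiom 5: valid iff R is euclidean. Such an R need not be euclidean — not valid.
(C) □φ → φ is axiom T; it is valid on a frame exactly when R is reflexive. Every such R is reflexive, so valid.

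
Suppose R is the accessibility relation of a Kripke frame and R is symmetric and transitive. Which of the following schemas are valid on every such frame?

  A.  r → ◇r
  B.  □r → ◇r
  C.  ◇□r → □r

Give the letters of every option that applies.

C

A symmetric transitive relation is euclidean (uRv and uRw give vRu by symmetry, then vRw by transitivity).
(A) r → ◇r is the dual of axiom T; it is valid on a frame exactly when R is reflexive. Such an R need not be reflexive, so not valid.
(B) □r → ◇r is axiom D, which corresponds to seriality. Such an R need not be serial — not valid.
(C) ◇□r → □r (the dual of axiom 5) characterises the euclidean frames. Every such R is euclidean — valid.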